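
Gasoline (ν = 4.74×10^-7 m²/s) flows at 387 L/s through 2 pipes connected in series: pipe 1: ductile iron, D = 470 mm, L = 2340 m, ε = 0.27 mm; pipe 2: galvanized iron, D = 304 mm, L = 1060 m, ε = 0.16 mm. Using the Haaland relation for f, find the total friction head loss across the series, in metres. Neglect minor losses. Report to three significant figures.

Pipe 1: V = 2.231 m/s, Re = 2.21×10^6, ε/D = 5.74×10^-4, f = 0.01745, h_1 = f(L/D)V²/2g = 22.03 m
Pipe 2: V = 5.332 m/s, Re = 3.42×10^6, ε/D = 5.26×10^-4, f = 0.01705, h_2 = f(L/D)V²/2g = 86.16 m
Series → Q common, losses add: H = Σh = 108.2 m

H ≈ 108 m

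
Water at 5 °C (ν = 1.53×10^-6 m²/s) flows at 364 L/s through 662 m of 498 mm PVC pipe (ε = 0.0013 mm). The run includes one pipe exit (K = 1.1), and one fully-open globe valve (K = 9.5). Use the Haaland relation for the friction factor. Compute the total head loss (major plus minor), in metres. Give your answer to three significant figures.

H_L ≈ 4.88 m

V = 4Q/(πD²) = 1.869 m/s; V²/2g = 0.1780 m
Re = 6.08×10^5, ε/D = 2.61×10^-6 → f = 0.01265 (Haaland)
Major: h_f = f(L/D)·V²/2g = 0.01265·1329·0.1780 = 2.993 m
Minor: ΣK = 10.6; h_m = ΣK·V²/2g = 1.887 m
Total H_L = 2.993 + 1.887 = 4.880 m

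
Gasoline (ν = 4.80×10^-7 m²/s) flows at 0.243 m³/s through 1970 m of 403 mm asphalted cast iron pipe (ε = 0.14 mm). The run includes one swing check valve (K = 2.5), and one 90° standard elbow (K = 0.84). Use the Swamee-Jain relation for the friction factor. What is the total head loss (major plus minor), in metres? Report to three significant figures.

V = 4Q/(πD²) = 1.905 m/s; V²/2g = 0.1850 m
Re = 1.60×10^6, ε/D = 3.47×10^-4 → f = 0.01592 (Swamee-Jain)
Major: h_f = f(L/D)·V²/2g = 0.01592·4888·0.1850 = 14.39 m
Minor: ΣK = 3.34; h_m = ΣK·V²/2g = 0.6178 m
Total H_L = 14.39 + 0.6178 = 15.01 m

H_L ≈ 15.0 m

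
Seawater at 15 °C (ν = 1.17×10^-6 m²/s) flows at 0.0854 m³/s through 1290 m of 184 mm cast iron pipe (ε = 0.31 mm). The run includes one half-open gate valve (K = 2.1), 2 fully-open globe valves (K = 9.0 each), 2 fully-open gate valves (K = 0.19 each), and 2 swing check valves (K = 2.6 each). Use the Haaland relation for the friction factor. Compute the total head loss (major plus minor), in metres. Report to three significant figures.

V = 4Q/(πD²) = 3.212 m/s; V²/2g = 0.5257 m
Re = 5.05×10^5, ε/D = 0.00168 → f = 0.02279 (Haaland)
Major: h_f = f(L/D)·V²/2g = 0.02279·7011·0.5257 = 84.01 m
Minor: ΣK = 25.7; h_m = ΣK·V²/2g = 13.50 m
Total H_L = 84.01 + 13.50 = 97.51 m

H_L ≈ 97.5 m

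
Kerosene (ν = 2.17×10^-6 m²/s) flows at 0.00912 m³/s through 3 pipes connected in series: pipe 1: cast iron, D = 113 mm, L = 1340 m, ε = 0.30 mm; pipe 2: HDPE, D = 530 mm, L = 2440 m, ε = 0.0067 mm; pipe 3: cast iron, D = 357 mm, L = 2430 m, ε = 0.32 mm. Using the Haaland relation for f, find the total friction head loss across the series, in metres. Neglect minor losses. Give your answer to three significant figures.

Pipe 1: V = 0.9094 m/s, Re = 4.74×10^4, ε/D = 0.00265, f = 0.02786, h_1 = f(L/D)V²/2g = 13.92 m
Pipe 2: V = 0.04134 m/s, Re = 1.01×10^4, ε/D = 1.26×10^-5, f = 0.03082, h_2 = f(L/D)V²/2g = 0.01236 m
Pipe 3: V = 0.09111 m/s, Re = 1.50×10^4, ε/D = 8.96×10^-4, f = 0.02915, h_3 = f(L/D)V²/2g = 0.08395 m
Series → Q common, losses add: H = Σh = 14.02 m

H ≈ 14.0 m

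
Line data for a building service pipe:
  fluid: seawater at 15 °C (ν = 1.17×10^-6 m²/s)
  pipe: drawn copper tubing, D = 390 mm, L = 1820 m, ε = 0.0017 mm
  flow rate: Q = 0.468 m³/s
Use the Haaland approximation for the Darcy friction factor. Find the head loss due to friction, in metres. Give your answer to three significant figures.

V = 4Q/(πD²) = 4·0.468/(π·0.390²) = 3.918 m/s
Re = VD/ν = 3.918·0.390/1.17×10^-6 = 1.31×10^6 → turbulent
ε/D = 0.0017/390 = 4.36×10^-6
Haaland: f = 0.01117
h_f = f(L/D)V²/(2g) = 0.01117·(1820/0.390)·3.918²/(2·9.81) = 40.79 m

h_f ≈ 40.8 m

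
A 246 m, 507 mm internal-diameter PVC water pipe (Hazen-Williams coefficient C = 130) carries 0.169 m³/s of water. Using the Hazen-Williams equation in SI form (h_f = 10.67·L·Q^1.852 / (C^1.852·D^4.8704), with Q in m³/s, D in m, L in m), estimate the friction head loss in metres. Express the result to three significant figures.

h_f = 10.67·246·0.169^1.852 / (130^1.852·0.507^4.8704) = 0.3242 m

h_f ≈ 0.324 m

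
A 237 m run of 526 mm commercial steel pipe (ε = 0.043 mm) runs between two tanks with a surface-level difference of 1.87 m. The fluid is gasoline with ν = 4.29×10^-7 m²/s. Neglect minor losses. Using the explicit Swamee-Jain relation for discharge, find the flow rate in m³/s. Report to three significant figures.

Swamee-Jain (Type II): Q = -0.965·√(gD⁵h_f/L)·ln[ε/(3.7D) + √(3.17ν²L/(gD³h_f))]
√(gD⁵h_f/L) = √(9.81·0.526⁵·1.87/237) = 0.05583
ε/(3.7D) = 2.21×10^-5; √(3.17ν²L/(gD³h_f)) = 7.20×10^-6
Q = -0.965·0.05583·ln(2.929×10^-5) = 0.5623 m³/s
Check: V = 2.59 m/s, Re = 3.17×10^6, f = 0.01223, h_f = 1.88 m ≈ 1.87 m ✓

Q ≈ 0.562 m³/s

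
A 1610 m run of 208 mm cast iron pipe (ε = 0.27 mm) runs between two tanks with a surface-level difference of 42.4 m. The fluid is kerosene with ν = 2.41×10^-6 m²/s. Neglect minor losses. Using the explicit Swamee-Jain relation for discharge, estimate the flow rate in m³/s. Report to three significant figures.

Swamee-Jain (Type II): Q = -0.965·√(gD⁵h_f/L)·ln[ε/(3.7D) + √(3.17ν²L/(gD³h_f))]
√(gD⁵h_f/L) = √(9.81·0.208⁵·42.4/1610) = 0.01003
ε/(3.7D) = 3.51×10^-4; √(3.17ν²L/(gD³h_f)) = 8.90×10^-5
Q = -0.965·0.01003·ln(4.398×10^-4) = 0.07480 m³/s
Check: V = 2.20 m/s, Re = 1.90×10^5, f = 0.02235, h_f = 42.7 m ≈ 42.4 m ✓

Q ≈ 0.0748 m³/s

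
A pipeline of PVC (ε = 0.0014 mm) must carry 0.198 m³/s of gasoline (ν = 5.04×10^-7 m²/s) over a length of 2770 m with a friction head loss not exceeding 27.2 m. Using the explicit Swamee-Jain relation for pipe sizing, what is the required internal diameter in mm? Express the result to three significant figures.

Swamee-Jain (Type III): D = 0.66·[ε^1.25·(LQ²/(gh_f))^4.75 + ν·Q^9.4·(L/(gh_f))^5.2]^0.04
LQ²/(gh_f) = 0.4070; L/(gh_f) = 10.38
Term 1 = ε^1.25·(…)^4.75 = 6.73×10^-10; Term 2 = ν·Q^9.4·(…)^5.2 = 2.37×10^-8
D = 0.66·(6.73×10^-10 + 2.37×10^-8)^0.04 = 0.3274 m = 327 mm
Check: V = 2.35 m/s, Re = 1.53×10^6, f = 0.01096, h_f = 26.2 m ≈ 27.2 m ✓

D ≈ 327 mm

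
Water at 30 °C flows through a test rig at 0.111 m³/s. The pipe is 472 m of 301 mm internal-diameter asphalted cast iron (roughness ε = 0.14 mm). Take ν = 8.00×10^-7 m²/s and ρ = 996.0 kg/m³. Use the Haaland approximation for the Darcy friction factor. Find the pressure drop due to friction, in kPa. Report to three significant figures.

V = 4Q/(πD²) = 4·0.111/(π·0.301²) = 1.560 m/s
Re = VD/ν = 1.560·0.301/8.00×10^-7 = 5.87×10^5 → turbulent
ε/D = 0.14/301 = 4.65×10^-4
Haaland: f = 0.01723
h_f = f(L/D)V²/(2g) = 0.01723·(472/0.301)·1.560²/(2·9.81) = 3.351 m
Δp = ρg·h_f = 996.0·9.81·3.351 = 32.74 kPa

Δp ≈ 32.7 kPa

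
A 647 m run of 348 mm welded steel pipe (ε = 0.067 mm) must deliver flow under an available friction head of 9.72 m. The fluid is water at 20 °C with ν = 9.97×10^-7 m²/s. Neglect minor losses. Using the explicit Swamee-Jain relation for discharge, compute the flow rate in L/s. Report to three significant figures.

Q ≈ 252 L/s

Swamee-Jain (Type II): Q = -0.965·√(gD⁵h_f/L)·ln[ε/(3.7D) + √(3.17ν²L/(gD³h_f))]
√(gD⁵h_f/L) = √(9.81·0.348⁵·9.72/647) = 0.02743
ε/(3.7D) = 5.20×10^-5; √(3.17ν²L/(gD³h_f)) = 2.25×10^-5
Q = -0.965·0.02743·ln(7.456×10^-5) = 0.2515 m³/s
Check: V = 2.64 m/s, Re = 9.23×10^5, f = 0.01476, h_f = 9.78 m ≈ 9.72 m ✓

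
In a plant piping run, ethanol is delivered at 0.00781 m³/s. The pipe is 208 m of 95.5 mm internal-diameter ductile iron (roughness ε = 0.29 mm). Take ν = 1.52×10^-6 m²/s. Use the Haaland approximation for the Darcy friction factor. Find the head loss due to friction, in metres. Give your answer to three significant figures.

V = 4Q/(πD²) = 4·0.00781/(π·0.0955²) = 1.090 m/s
Re = VD/ν = 1.090·0.0955/1.52×10^-6 = 6.85×10^4 → turbulent
ε/D = 0.29/95.5 = 0.00304
Haaland: f = 0.02797
h_f = f(L/D)V²/(2g) = 0.02797·(208/0.0955)·1.090²/(2·9.81) = 3.691 m

h_f ≈ 3.69 m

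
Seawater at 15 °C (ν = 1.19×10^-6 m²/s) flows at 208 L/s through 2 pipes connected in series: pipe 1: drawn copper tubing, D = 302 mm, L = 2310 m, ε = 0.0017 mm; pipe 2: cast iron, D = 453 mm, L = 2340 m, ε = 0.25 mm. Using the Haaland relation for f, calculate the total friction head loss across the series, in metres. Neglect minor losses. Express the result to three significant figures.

H ≈ 48.2 m

Pipe 1: V = 2.904 m/s, Re = 7.37×10^5, ε/D = 5.63×10^-6, f = 0.01228, h_1 = f(L/D)V²/2g = 40.38 m
Pipe 2: V = 1.291 m/s, Re = 4.91×10^5, ε/D = 5.52×10^-4, f = 0.01791, h_2 = f(L/D)V²/2g = 7.855 m
Series → Q common, losses add: H = Σh = 48.23 m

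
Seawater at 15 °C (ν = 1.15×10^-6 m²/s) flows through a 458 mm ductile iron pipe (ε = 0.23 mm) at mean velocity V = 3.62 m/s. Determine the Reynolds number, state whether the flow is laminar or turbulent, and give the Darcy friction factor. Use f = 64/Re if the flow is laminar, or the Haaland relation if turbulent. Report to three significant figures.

Re = VD/ν = 3.620·0.458/1.15×10^-6 = 1.44×10^6
Re > 4000 → turbulent; ε/D = 5.02×10^-4
Haaland: f = 0.01706

Re ≈ 1.44×10^6; turbulent; f ≈ 0.0171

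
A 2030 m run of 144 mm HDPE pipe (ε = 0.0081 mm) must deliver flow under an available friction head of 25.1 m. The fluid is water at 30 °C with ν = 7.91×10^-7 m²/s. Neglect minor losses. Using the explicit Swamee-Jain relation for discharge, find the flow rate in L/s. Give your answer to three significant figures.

Q ≈ 24.7 L/s

Swamee-Jain (Type II): Q = -0.965·√(gD⁵h_f/L)·ln[ε/(3.7D) + √(3.17ν²L/(gD³h_f))]
√(gD⁵h_f/L) = √(9.81·0.144⁵·25.1/2030) = 0.002740
ε/(3.7D) = 1.52×10^-5; √(3.17ν²L/(gD³h_f)) = 7.40×10^-5
Q = -0.965·0.002740·ln(8.920×10^-5) = 0.02466 m³/s
Check: V = 1.51 m/s, Re = 2.76×10^5, f = 0.01520, h_f = 25.0 m ≈ 25.1 m ✓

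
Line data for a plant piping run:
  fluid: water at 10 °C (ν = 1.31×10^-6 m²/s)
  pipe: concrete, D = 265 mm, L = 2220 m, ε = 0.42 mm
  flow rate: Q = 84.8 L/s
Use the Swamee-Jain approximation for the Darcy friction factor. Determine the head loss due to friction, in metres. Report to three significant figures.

h_f ≈ 23.1 m

V = 4Q/(πD²) = 4·0.0848/(π·0.265²) = 1.537 m/s
Re = VD/ν = 1.537·0.265/1.31×10^-6 = 3.11×10^5 → turbulent
ε/D = 0.42/265 = 0.00158
Swamee-Jain: f = 0.02287
h_f = f(L/D)V²/(2g) = 0.02287·(2220/0.265)·1.537²/(2·9.81) = 23.08 m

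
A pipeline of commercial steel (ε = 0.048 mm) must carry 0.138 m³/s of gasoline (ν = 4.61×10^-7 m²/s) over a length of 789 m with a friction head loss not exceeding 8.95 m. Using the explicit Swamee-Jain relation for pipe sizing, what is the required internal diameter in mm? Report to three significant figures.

Swamee-Jain (Type III): D = 0.66·[ε^1.25·(LQ²/(gh_f))^4.75 + ν·Q^9.4·(L/(gh_f))^5.2]^0.04
LQ²/(gh_f) = 0.1711; L/(gh_f) = 8.986
Term 1 = ε^1.25·(…)^4.75 = 9.12×10^-10; Term 2 = ν·Q^9.4·(…)^5.2 = 3.45×10^-10
D = 0.66·(9.12×10^-10 + 3.45×10^-10)^0.04 = 0.2907 m = 291 mm
Check: V = 2.08 m/s, Re = 1.31×10^6, f = 0.01415, h_f = 8.45 m ≈ 8.95 m ✓

D ≈ 291 mm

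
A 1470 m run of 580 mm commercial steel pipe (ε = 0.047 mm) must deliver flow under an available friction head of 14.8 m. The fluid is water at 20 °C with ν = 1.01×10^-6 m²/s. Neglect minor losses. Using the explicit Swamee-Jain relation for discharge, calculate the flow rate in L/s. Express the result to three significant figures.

Swamee-Jain (Type II): Q = -0.965·√(gD⁵h_f/L)·ln[ε/(3.7D) + √(3.17ν²L/(gD³h_f))]
√(gD⁵h_f/L) = √(9.81·0.580⁵·14.8/1470) = 0.08051
ε/(3.7D) = 2.19×10^-5; √(3.17ν²L/(gD³h_f)) = 1.30×10^-5
Q = -0.965·0.08051·ln(3.486×10^-5) = 0.7975 m³/s
Check: V = 3.02 m/s, Re = 1.73×10^6, f = 0.01265, h_f = 14.9 m ≈ 14.8 m ✓

Q ≈ 798 L/s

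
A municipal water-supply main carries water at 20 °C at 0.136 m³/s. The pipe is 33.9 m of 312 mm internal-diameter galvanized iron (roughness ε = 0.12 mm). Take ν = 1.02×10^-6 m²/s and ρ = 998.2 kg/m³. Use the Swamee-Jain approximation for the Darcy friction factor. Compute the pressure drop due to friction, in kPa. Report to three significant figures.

V = 4Q/(πD²) = 4·0.136/(π·0.312²) = 1.779 m/s
Re = VD/ν = 1.779·0.312/1.02×10^-6 = 5.44×10^5 → turbulent
ε/D = 0.12/312 = 3.85×10^-4
Swamee-Jain: f = 0.01693
h_f = f(L/D)V²/(2g) = 0.01693·(33.9/0.312)·1.779²/(2·9.81) = 0.2966 m
Δp = ρg·h_f = 998.2·9.81·0.2966 = 2.904 kPa

Δp ≈ 2.90 kPa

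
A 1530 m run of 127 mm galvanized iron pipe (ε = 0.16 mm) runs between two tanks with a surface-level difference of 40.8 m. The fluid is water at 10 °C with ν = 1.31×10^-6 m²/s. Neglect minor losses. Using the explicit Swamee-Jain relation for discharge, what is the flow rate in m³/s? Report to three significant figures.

Q ≈ 0.0219 m³/s

Swamee-Jain (Type II): Q = -0.965·√(gD⁵h_f/L)·ln[ε/(3.7D) + √(3.17ν²L/(gD³h_f))]
√(gD⁵h_f/L) = √(9.81·0.127⁵·40.8/1530) = 0.002940
ε/(3.7D) = 3.40×10^-4; √(3.17ν²L/(gD³h_f)) = 1.01×10^-4
Q = -0.965·0.002940·ln(4.413×10^-4) = 0.02192 m³/s
Check: V = 1.73 m/s, Re = 1.68×10^5, f = 0.02238, h_f = 41.1 m ≈ 40.8 m ✓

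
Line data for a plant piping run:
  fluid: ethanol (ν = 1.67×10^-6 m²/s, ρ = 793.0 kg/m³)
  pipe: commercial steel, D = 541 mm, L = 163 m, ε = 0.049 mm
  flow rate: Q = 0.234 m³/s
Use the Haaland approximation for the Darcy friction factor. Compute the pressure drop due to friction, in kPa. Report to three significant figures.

Δp ≈ 1.85 kPa

V = 4Q/(πD²) = 4·0.234/(π·0.541²) = 1.018 m/s
Re = VD/ν = 1.018·0.541/1.67×10^-6 = 3.30×10^5 → turbulent
ε/D = 0.049/541 = 9.06×10^-5
Haaland: f = 0.01494
h_f = f(L/D)V²/(2g) = 0.01494·(163/0.541)·1.018²/(2·9.81) = 0.2378 m
Δp = ρg·h_f = 793.0·9.81·0.2378 = 1.850 kPa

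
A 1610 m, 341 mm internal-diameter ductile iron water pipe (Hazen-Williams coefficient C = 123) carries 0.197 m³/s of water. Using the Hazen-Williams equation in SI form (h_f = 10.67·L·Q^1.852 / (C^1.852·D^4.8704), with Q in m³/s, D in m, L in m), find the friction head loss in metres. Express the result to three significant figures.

h_f = 10.67·1610·0.197^1.852 / (123^1.852·0.341^4.8704) = 21.55 m

h_f ≈ 21.6 m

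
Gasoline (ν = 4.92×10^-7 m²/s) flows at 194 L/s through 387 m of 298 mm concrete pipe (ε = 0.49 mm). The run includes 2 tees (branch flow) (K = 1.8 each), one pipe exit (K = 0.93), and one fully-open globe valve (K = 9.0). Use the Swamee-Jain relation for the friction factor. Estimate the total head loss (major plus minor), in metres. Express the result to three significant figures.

H_L ≈ 16.8 m

V = 4Q/(πD²) = 2.782 m/s; V²/2g = 0.3943 m
Re = 1.68×10^6, ε/D = 0.00164 → f = 0.02243 (Swamee-Jain)
Major: h_f = f(L/D)·V²/2g = 0.02243·1299·0.3943 = 11.49 m
Minor: ΣK = 13.5; h_m = ΣK·V²/2g = 5.335 m
Total H_L = 11.49 + 5.335 = 16.82 m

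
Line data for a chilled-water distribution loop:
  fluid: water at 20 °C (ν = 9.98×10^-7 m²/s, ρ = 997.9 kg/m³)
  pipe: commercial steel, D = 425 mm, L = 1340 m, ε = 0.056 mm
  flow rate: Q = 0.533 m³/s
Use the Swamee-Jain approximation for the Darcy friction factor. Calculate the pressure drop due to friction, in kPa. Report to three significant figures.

V = 4Q/(πD²) = 4·0.533/(π·0.425²) = 3.757 m/s
Re = VD/ν = 3.757·0.425/9.98×10^-7 = 1.60×10^6 → turbulent
ε/D = 0.056/425 = 1.32×10^-4
Swamee-Jain: f = 0.01355
h_f = f(L/D)V²/(2g) = 0.01355·(1340/0.425)·3.757²/(2·9.81) = 30.73 m
Δp = ρg·h_f = 997.9·9.81·30.73 = 300.8 kPa

Δp ≈ 301 kPa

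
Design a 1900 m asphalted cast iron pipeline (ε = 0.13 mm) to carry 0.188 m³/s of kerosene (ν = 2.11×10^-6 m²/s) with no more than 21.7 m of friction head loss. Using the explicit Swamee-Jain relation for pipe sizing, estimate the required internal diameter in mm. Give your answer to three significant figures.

D ≈ 344 mm

Swamee-Jain (Type III): D = 0.66·[ε^1.25·(LQ²/(gh_f))^4.75 + ν·Q^9.4·(L/(gh_f))^5.2]^0.04
LQ²/(gh_f) = 0.3155; L/(gh_f) = 8.925
Term 1 = ε^1.25·(…)^4.75 = 5.79×10^-8; Term 2 = ν·Q^9.4·(…)^5.2 = 2.78×10^-8
D = 0.66·(5.79×10^-8 + 2.78×10^-8)^0.04 = 0.3442 m = 344 mm
Check: V = 2.02 m/s, Re = 3.30×10^5, f = 0.01745, h_f = 20.0 m ≈ 21.7 m ✓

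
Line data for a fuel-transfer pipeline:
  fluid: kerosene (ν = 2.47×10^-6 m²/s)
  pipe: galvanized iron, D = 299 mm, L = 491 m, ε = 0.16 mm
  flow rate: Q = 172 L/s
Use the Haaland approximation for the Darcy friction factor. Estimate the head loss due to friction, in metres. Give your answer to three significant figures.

h_f ≈ 9.18 m

V = 4Q/(πD²) = 4·0.172/(π·0.299²) = 2.450 m/s
Re = VD/ν = 2.450·0.299/2.47×10^-6 = 2.97×10^5 → turbulent
ε/D = 0.16/299 = 5.35×10^-4
Haaland: f = 0.01829
h_f = f(L/D)V²/(2g) = 0.01829·(491/0.299)·2.450²/(2·9.81) = 9.185 m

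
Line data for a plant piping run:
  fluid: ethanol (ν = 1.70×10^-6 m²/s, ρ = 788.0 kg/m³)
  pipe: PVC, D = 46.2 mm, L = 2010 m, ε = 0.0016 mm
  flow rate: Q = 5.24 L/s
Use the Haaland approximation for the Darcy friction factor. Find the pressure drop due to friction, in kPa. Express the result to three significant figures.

Δp ≈ 3110 kPa

V = 4Q/(πD²) = 4·0.00524/(π·0.0462²) = 3.126 m/s
Re = VD/ν = 3.126·0.0462/1.70×10^-6 = 8.49×10^4 → turbulent
ε/D = 0.0016/46.2 = 3.46×10^-5
Haaland: f = 0.01857
h_f = f(L/D)V²/(2g) = 0.01857·(2010/0.0462)·3.126²/(2·9.81) = 402.4 m
Δp = ρg·h_f = 788.0·9.81·402.4 = 3111 kPa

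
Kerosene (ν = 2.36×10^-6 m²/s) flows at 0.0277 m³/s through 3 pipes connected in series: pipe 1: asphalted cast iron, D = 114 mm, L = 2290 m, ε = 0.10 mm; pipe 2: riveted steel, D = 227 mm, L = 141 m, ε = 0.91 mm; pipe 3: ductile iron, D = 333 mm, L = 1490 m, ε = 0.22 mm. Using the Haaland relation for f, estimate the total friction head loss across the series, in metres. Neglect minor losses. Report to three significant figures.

H ≈ 159 m

Pipe 1: V = 2.714 m/s, Re = 1.31×10^5, ε/D = 8.77×10^-4, f = 0.02102, h_1 = f(L/D)V²/2g = 158.5 m
Pipe 2: V = 0.6844 m/s, Re = 6.58×10^4, ε/D = 0.00401, f = 0.02995, h_2 = f(L/D)V²/2g = 0.4441 m
Pipe 3: V = 0.3181 m/s, Re = 4.49×10^4, ε/D = 6.61×10^-4, f = 0.02314, h_3 = f(L/D)V²/2g = 0.5339 m
Series → Q common, losses add: H = Σh = 159.5 m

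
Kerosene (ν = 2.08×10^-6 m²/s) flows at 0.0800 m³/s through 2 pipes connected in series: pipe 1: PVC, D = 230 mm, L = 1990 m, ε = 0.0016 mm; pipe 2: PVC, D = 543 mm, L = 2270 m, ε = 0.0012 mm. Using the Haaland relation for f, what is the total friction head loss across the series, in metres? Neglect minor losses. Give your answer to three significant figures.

Pipe 1: V = 1.926 m/s, Re = 2.13×10^5, ε/D = 6.96×10^-6, f = 0.01535, h_1 = f(L/D)V²/2g = 25.10 m
Pipe 2: V = 0.3455 m/s, Re = 9.02×10^4, ε/D = 2.21×10^-6, f = 0.01822, h_2 = f(L/D)V²/2g = 0.4634 m
Series → Q common, losses add: H = Σh = 25.57 m

H ≈ 25.6 m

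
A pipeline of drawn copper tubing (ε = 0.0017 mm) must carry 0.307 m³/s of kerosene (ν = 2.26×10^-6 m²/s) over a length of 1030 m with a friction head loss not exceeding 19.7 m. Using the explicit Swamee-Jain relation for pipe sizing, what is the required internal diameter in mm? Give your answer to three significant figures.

D ≈ 357 mm

Swamee-Jain (Type III): D = 0.66·[ε^1.25·(LQ²/(gh_f))^4.75 + ν·Q^9.4·(L/(gh_f))^5.2]^0.04
LQ²/(gh_f) = 0.5023; L/(gh_f) = 5.330
Term 1 = ε^1.25·(…)^4.75 = 2.33×10^-9; Term 2 = ν·Q^9.4·(…)^5.2 = 2.05×10^-7
D = 0.66·(2.33×10^-9 + 2.05×10^-7)^0.04 = 0.3566 m = 357 mm
Check: V = 3.07 m/s, Re = 4.85×10^5, f = 0.01324, h_f = 18.4 m ≈ 19.7 m ✓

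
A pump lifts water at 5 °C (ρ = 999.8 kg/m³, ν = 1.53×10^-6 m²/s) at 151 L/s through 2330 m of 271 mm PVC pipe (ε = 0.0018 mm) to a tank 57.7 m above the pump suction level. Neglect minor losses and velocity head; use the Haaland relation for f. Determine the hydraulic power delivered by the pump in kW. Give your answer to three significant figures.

P_hyd ≈ 145 kW

V = 4Q/(πD²) = 2.618 m/s; Re = 4.64×10^5; ε/D = 6.64×10^-6; f = 0.01331
h_f = f(L/D)V²/2g = 39.98 m
Total head H = z + h_f = 57.7 + 39.98 = 97.68 m
P_hyd = ρgQH = 999.8·9.81·0.151·97.68 = 144.7 kW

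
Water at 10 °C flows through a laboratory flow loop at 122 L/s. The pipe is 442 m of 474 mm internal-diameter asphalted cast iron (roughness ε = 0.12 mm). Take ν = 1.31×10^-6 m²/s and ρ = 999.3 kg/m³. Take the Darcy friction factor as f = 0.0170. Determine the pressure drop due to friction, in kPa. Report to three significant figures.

Δp ≈ 3.79 kPa

V = 4Q/(πD²) = 4·0.122/(π·0.474²) = 0.6914 m/s
h_f = f(L/D)V²/(2g) = 0.01700·(442/0.474)·0.6914²/(2·9.81) = 0.3862 m
Δp = ρg·h_f = 999.3·9.81·0.3862 = 3.786 kPa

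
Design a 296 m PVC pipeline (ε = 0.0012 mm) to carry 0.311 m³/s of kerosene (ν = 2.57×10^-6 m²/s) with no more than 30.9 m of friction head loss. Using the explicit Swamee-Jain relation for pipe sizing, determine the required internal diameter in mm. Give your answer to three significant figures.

Swamee-Jain (Type III): D = 0.66·[ε^1.25·(LQ²/(gh_f))^4.75 + ν·Q^9.4·(L/(gh_f))^5.2]^0.04
LQ²/(gh_f) = 0.09445; L/(gh_f) = 0.9765
Term 1 = ε^1.25·(…)^4.75 = 5.38×10^-13; Term 2 = ν·Q^9.4·(…)^5.2 = 3.87×10^-11
D = 0.66·(5.38×10^-13 + 3.87×10^-11)^0.04 = 0.2531 m = 253 mm
Check: V = 6.18 m/s, Re = 6.09×10^5, f = 0.01273, h_f = 29.0 m ≈ 30.9 m ✓

D ≈ 253 mm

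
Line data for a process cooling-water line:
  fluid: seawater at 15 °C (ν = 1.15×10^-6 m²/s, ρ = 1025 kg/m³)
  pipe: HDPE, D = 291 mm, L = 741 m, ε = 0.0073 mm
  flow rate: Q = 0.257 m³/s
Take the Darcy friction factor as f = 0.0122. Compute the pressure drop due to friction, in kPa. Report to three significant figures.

V = 4Q/(πD²) = 4·0.257/(π·0.291²) = 3.864 m/s
h_f = f(L/D)V²/(2g) = 0.01220·(741/0.291)·3.864²/(2·9.81) = 23.64 m
Δp = ρg·h_f = 1025·9.81·23.64 = 237.7 kPa

Δp ≈ 238 kPa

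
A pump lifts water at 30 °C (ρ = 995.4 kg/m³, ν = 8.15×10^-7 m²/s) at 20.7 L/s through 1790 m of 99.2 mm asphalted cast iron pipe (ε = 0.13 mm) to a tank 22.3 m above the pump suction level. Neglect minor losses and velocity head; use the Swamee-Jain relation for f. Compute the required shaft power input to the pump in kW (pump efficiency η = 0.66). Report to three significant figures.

V = 4Q/(πD²) = 2.678 m/s; Re = 3.26×10^5; ε/D = 0.00131; f = 0.02188
h_f = f(L/D)V²/2g = 144.4 m
Total head H = z + h_f = 22.3 + 144.4 = 166.7 m
P_hyd = ρgQH = 995.4·9.81·0.0207·166.7 = 33.69 kW
P_shaft = P_hyd/η = 33.69/0.66 = 51.04 kW

P_shaft ≈ 51.0 kW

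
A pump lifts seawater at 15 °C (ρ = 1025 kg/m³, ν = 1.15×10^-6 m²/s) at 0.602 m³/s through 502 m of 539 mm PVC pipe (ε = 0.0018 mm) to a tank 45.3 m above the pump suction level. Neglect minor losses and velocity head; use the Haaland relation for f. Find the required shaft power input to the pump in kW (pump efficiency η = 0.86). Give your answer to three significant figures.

P_shaft ≈ 345 kW

V = 4Q/(πD²) = 2.638 m/s; Re = 1.24×10^6; ε/D = 3.34×10^-6; f = 0.01125
h_f = f(L/D)V²/2g = 3.716 m
Total head H = z + h_f = 45.3 + 3.716 = 49.02 m
P_hyd = ρgQH = 1025·9.81·0.602·49.02 = 296.7 kW
P_shaft = P_hyd/η = 296.7/0.86 = 345.0 kW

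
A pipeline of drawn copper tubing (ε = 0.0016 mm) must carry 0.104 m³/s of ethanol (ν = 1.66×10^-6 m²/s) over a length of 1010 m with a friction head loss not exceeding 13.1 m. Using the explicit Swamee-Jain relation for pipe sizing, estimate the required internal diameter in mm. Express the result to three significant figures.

D ≈ 254 mm

Swamee-Jain (Type III): D = 0.66·[ε^1.25·(LQ²/(gh_f))^4.75 + ν·Q^9.4·(L/(gh_f))^5.2]^0.04
LQ²/(gh_f) = 0.08501; L/(gh_f) = 7.859
Term 1 = ε^1.25·(…)^4.75 = 4.68×10^-13; Term 2 = ν·Q^9.4·(…)^5.2 = 4.33×10^-11
D = 0.66·(4.68×10^-13 + 4.33×10^-11)^0.04 = 0.2542 m = 254 mm
Check: V = 2.05 m/s, Re = 3.14×10^5, f = 0.01433, h_f = 12.2 m ≈ 13.1 m ✓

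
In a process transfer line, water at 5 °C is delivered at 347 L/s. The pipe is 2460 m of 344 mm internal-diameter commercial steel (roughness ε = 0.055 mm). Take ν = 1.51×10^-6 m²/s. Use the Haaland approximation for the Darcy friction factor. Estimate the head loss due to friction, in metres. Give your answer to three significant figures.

V = 4Q/(πD²) = 4·0.347/(π·0.344²) = 3.734 m/s
Re = VD/ν = 3.734·0.344/1.51×10^-6 = 8.51×10^5 → turbulent
ε/D = 0.055/344 = 1.60×10^-4
Haaland: f = 0.01428
h_f = f(L/D)V²/(2g) = 0.01428·(2460/0.344)·3.734²/(2·9.81) = 72.54 m

h_f ≈ 72.5 m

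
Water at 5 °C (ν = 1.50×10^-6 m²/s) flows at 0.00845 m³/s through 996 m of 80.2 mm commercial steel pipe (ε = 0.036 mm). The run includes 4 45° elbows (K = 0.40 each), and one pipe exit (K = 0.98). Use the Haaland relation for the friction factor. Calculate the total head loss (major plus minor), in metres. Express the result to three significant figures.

H_L ≈ 36.1 m

V = 4Q/(πD²) = 1.673 m/s; V²/2g = 0.1426 m
Re = 8.94×10^4, ε/D = 4.49×10^-4 → f = 0.02016 (Haaland)
Major: h_f = f(L/D)·V²/2g = 0.02016·12419·0.1426 = 35.70 m
Minor: ΣK = 2.58; h_m = ΣK·V²/2g = 0.3679 m
Total H_L = 35.70 + 0.3679 = 36.06 m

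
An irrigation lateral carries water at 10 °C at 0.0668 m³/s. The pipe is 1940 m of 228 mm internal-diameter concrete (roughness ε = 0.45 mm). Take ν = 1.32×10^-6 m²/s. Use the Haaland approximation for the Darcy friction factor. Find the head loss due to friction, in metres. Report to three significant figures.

V = 4Q/(πD²) = 4·0.0668/(π·0.228²) = 1.636 m/s
Re = VD/ν = 1.636·0.228/1.32×10^-6 = 2.83×10^5 → turbulent
ε/D = 0.45/228 = 0.00197
Haaland: f = 0.02395
h_f = f(L/D)V²/(2g) = 0.02395·(1940/0.228)·1.636²/(2·9.81) = 27.81 m

h_f ≈ 27.8 m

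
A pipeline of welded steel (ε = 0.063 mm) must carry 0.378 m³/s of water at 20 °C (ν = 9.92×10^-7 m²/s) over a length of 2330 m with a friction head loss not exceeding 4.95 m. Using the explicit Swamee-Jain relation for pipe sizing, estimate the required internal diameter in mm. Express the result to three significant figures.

Swamee-Jain (Type III): D = 0.66·[ε^1.25·(LQ²/(gh_f))^4.75 + ν·Q^9.4·(L/(gh_f))^5.2]^0.04
LQ²/(gh_f) = 6.856; L/(gh_f) = 47.98
Term 1 = ε^1.25·(…)^4.75 = 0.0525; Term 2 = ν·Q^9.4·(…)^5.2 = 0.0584
D = 0.66·(0.0525 + 0.0584)^0.04 = 0.6044 m = 604 mm
Check: V = 1.32 m/s, Re = 8.03×10^5, f = 0.01383, h_f = 4.72 m ≈ 4.95 m ✓

D ≈ 604 mm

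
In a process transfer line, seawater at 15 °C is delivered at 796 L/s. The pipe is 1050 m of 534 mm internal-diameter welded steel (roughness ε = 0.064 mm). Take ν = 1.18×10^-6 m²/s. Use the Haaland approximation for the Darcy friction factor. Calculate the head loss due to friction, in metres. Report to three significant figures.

V = 4Q/(πD²) = 4·0.796/(π·0.534²) = 3.554 m/s
Re = VD/ν = 3.554·0.534/1.18×10^-6 = 1.61×10^6 → turbulent
ε/D = 0.064/534 = 1.20×10^-4
Haaland: f = 0.01321
h_f = f(L/D)V²/(2g) = 0.01321·(1050/0.534)·3.554²/(2·9.81) = 16.73 m

h_f ≈ 16.7 m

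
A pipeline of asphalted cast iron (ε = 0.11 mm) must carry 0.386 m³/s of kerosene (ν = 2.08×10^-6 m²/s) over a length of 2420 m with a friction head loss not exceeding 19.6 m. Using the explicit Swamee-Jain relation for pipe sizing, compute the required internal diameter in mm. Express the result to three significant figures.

D ≈ 481 mm

Swamee-Jain (Type III): D = 0.66·[ε^1.25·(LQ²/(gh_f))^4.75 + ν·Q^9.4·(L/(gh_f))^5.2]^0.04
LQ²/(gh_f) = 1.875; L/(gh_f) = 12.59
Term 1 = ε^1.25·(…)^4.75 = 2.23×10^-4; Term 2 = ν·Q^9.4·(…)^5.2 = 1.42×10^-4
D = 0.66·(2.23×10^-4 + 1.42×10^-4)^0.04 = 0.4809 m = 481 mm
Check: V = 2.13 m/s, Re = 4.91×10^5, f = 0.01580, h_f = 18.3 m ≈ 19.6 m ✓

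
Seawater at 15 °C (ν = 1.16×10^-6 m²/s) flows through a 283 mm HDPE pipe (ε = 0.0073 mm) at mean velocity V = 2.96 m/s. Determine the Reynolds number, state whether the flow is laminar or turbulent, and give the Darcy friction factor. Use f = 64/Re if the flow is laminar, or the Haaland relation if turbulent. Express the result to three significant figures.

Re = VD/ν = 2.960·0.283/1.16×10^-6 = 7.22×10^5
Re > 4000 → turbulent; ε/D = 2.58×10^-5
Haaland: f = 0.01264

Re ≈ 7.22×10^5; turbulent; f ≈ 0.0126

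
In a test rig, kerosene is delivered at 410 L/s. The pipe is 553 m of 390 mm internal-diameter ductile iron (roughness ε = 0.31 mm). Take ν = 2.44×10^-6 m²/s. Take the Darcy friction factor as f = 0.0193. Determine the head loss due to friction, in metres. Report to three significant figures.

h_f ≈ 16.4 m

V = 4Q/(πD²) = 4·0.410/(π·0.390²) = 3.432 m/s
h_f = f(L/D)V²/(2g) = 0.01930·(553/0.390)·3.432²/(2·9.81) = 16.43 m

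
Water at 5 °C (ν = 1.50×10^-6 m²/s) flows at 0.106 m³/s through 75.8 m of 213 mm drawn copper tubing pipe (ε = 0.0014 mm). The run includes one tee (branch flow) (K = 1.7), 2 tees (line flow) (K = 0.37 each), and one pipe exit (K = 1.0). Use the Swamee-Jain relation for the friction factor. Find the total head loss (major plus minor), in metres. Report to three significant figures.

V = 4Q/(πD²) = 2.975 m/s; V²/2g = 0.4510 m
Re = 4.22×10^5, ε/D = 6.57×10^-6 → f = 0.01359 (Swamee-Jain)
Major: h_f = f(L/D)·V²/2g = 0.01359·355.9·0.4510 = 2.181 m
Minor: ΣK = 3.44; h_m = ΣK·V²/2g = 1.552 m
Total H_L = 2.181 + 1.552 = 3.733 m

H_L ≈ 3.73 m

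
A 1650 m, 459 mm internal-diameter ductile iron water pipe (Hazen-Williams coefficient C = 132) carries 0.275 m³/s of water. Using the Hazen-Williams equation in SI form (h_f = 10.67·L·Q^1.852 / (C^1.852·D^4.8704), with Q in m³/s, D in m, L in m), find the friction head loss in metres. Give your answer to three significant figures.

h_f ≈ 8.45 m

h_f = 10.67·1650·0.275^1.852 / (132^1.852·0.459^4.8704) = 8.455 m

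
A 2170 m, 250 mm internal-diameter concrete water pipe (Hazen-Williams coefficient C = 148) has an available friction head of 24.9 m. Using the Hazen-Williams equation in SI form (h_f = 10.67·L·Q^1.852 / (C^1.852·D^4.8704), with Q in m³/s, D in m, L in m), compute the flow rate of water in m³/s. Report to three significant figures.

Rearranging: Q = [h_f·C^1.852·D^4.8704 / (10.67·L)]^(1/1.852)
Q = [24.9·148^1.852·0.250^4.8704 / (10.67·2170)]^0.540 = 0.09641 m³/s

Q ≈ 0.0964 m³/s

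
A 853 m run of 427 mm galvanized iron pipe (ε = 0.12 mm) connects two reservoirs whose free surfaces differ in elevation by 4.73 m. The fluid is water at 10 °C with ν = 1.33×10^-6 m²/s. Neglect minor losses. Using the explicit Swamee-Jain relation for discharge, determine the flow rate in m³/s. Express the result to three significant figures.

Swamee-Jain (Type II): Q = -0.965·√(gD⁵h_f/L)·ln[ε/(3.7D) + √(3.17ν²L/(gD³h_f))]
√(gD⁵h_f/L) = √(9.81·0.427⁵·4.73/853) = 0.02779
ε/(3.7D) = 7.60×10^-5; √(3.17ν²L/(gD³h_f)) = 3.64×10^-5
Q = -0.965·0.02779·ln(1.123×10^-4) = 0.2439 m³/s
Check: V = 1.70 m/s, Re = 5.47×10^5, f = 0.01612, h_f = 4.76 m ≈ 4.73 m ✓

Q ≈ 0.244 m³/s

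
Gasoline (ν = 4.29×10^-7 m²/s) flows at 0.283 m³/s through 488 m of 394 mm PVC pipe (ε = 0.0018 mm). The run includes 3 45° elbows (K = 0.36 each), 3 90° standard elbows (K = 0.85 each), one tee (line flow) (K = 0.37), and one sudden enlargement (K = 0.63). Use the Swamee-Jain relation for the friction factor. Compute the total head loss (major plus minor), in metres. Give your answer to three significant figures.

H_L ≈ 4.82 m

V = 4Q/(πD²) = 2.321 m/s; V²/2g = 0.2746 m
Re = 2.13×10^6, ε/D = 4.57×10^-6 → f = 0.01044 (Swamee-Jain)
Major: h_f = f(L/D)·V²/2g = 0.01044·1239·0.2746 = 3.552 m
Minor: ΣK = 4.63; h_m = ΣK·V²/2g = 1.271 m
Total H_L = 3.552 + 1.271 = 4.823 m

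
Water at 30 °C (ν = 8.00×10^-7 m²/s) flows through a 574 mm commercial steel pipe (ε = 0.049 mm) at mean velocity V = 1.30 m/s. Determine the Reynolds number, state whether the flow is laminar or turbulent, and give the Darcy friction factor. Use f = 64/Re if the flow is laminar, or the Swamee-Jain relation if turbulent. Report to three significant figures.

Re ≈ 9.33×10^5; turbulent; f ≈ 0.0134

Re = VD/ν = 1.300·0.574/8.00×10^-7 = 9.33×10^5
Re > 4000 → turbulent; ε/D = 8.54×10^-5
Swamee-Jain: f = 0.01337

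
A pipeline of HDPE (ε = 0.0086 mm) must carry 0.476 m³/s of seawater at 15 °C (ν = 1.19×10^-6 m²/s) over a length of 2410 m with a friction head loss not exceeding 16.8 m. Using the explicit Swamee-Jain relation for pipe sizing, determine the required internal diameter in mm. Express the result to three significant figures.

D ≈ 508 mm

Swamee-Jain (Type III): D = 0.66·[ε^1.25·(LQ²/(gh_f))^4.75 + ν·Q^9.4·(L/(gh_f))^5.2]^0.04
LQ²/(gh_f) = 3.313; L/(gh_f) = 14.62
Term 1 = ε^1.25·(…)^4.75 = 1.38×10^-4; Term 2 = ν·Q^9.4·(…)^5.2 = 0.00127
D = 0.66·(1.38×10^-4 + 0.00127)^0.04 = 0.5075 m = 508 mm
Check: V = 2.35 m/s, Re = 1.00×10^6, f = 0.01201, h_f = 16.1 m ≈ 16.8 m ✓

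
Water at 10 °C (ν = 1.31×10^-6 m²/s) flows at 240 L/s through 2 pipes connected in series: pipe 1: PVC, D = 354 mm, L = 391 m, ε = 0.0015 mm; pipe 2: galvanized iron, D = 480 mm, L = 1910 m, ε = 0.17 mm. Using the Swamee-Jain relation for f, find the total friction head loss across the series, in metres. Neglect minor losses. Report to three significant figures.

H ≈ 10.2 m

Pipe 1: V = 2.438 m/s, Re = 6.59×10^5, ε/D = 4.24×10^-6, f = 0.01255, h_1 = f(L/D)V²/2g = 4.201 m
Pipe 2: V = 1.326 m/s, Re = 4.86×10^5, ε/D = 3.54×10^-4, f = 0.01682, h_2 = f(L/D)V²/2g = 6.000 m
Series → Q common, losses add: H = Σh = 10.20 m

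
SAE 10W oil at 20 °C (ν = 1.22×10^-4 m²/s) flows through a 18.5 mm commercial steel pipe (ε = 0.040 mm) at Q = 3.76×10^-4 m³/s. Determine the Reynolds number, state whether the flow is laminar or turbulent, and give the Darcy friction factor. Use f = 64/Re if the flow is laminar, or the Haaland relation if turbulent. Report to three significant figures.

Re ≈ 212; laminar; f = 64/Re ≈ 0.302

V = 4Q/(πD²) = 1.399 m/s
Re = VD/ν = 1.399·0.0185/1.22×10^-4 = 212
Re < 2300 → laminar → f = 64/Re = 0.3017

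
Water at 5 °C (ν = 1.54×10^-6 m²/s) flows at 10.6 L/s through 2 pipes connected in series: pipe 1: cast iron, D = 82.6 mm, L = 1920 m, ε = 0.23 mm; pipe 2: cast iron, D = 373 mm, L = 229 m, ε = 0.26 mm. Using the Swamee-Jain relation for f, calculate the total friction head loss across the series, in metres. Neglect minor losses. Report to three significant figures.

H ≈ 126 m

Pipe 1: V = 1.978 m/s, Re = 1.06×10^5, ε/D = 0.00278, f = 0.02716, h_1 = f(L/D)V²/2g = 125.9 m
Pipe 2: V = 0.09701 m/s, Re = 2.35×10^4, ε/D = 6.97×10^-4, f = 0.02658, h_2 = f(L/D)V²/2g = 0.007825 m
Series → Q common, losses add: H = Σh = 125.9 m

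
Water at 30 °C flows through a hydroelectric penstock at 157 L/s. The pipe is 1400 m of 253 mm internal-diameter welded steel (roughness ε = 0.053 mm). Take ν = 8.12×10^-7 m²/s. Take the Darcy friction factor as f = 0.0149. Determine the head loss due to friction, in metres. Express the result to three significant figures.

V = 4Q/(πD²) = 4·0.157/(π·0.253²) = 3.123 m/s
h_f = f(L/D)V²/(2g) = 0.01490·(1400/0.253)·3.123²/(2·9.81) = 40.99 m

h_f ≈ 41.0 m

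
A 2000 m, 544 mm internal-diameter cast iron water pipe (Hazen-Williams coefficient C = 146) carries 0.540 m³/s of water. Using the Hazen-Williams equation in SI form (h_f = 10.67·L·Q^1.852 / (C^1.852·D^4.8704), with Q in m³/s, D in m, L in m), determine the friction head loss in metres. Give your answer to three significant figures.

h_f = 10.67·2000·0.540^1.852 / (146^1.852·0.544^4.8704) = 12.97 m

h_f ≈ 13.0 m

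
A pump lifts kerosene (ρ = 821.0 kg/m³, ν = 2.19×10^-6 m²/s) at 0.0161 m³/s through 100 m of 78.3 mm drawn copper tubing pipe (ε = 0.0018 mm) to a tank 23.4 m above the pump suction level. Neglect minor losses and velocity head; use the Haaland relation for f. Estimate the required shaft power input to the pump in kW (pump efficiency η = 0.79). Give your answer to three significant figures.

P_shaft ≈ 5.90 kW

V = 4Q/(πD²) = 3.344 m/s; Re = 1.20×10^5; ε/D = 2.30×10^-5; f = 0.01728
h_f = f(L/D)V²/2g = 12.57 m
Total head H = z + h_f = 23.4 + 12.57 = 35.97 m
P_hyd = ρgQH = 821.0·9.81·0.0161·35.97 = 4.665 kW
P_shaft = P_hyd/η = 4.665/0.79 = 5.905 kW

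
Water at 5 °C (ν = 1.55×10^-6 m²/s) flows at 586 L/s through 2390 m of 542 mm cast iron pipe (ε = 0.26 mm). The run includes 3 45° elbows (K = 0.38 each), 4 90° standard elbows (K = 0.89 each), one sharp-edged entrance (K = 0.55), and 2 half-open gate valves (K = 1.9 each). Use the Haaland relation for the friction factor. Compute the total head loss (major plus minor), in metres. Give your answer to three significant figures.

H_L ≈ 27.7 m

V = 4Q/(πD²) = 2.540 m/s; V²/2g = 0.3288 m
Re = 8.88×10^5, ε/D = 4.80×10^-4 → f = 0.01709 (Haaland)
Major: h_f = f(L/D)·V²/2g = 0.01709·4410·0.3288 = 24.77 m
Minor: ΣK = 9.05; h_m = ΣK·V²/2g = 2.976 m
Total H_L = 24.77 + 2.976 = 27.75 m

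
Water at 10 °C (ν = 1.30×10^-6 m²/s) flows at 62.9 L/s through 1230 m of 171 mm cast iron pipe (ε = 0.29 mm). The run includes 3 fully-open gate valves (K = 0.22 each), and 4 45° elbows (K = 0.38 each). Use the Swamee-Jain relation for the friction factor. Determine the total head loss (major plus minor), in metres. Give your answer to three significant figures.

V = 4Q/(πD²) = 2.739 m/s; V²/2g = 0.3823 m
Re = 3.60×10^5, ε/D = 0.00170 → f = 0.02313 (Swamee-Jain)
Major: h_f = f(L/D)·V²/2g = 0.02313·7193·0.3823 = 63.61 m
Minor: ΣK = 2.18; h_m = ΣK·V²/2g = 0.8335 m
Total H_L = 63.61 + 0.8335 = 64.44 m

H_L ≈ 64.4 m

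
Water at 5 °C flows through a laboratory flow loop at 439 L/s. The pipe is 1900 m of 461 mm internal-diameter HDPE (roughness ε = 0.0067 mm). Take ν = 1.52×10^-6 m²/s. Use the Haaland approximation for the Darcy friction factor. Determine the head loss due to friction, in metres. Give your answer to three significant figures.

V = 4Q/(πD²) = 4·0.439/(π·0.461²) = 2.630 m/s
Re = VD/ν = 2.630·0.461/1.52×10^-6 = 7.98×10^5 → turbulent
ε/D = 0.0067/461 = 1.45×10^-5
Haaland: f = 0.01227
h_f = f(L/D)V²/(2g) = 0.01227·(1900/0.461)·2.630²/(2·9.81) = 17.83 m

h_f ≈ 17.8 m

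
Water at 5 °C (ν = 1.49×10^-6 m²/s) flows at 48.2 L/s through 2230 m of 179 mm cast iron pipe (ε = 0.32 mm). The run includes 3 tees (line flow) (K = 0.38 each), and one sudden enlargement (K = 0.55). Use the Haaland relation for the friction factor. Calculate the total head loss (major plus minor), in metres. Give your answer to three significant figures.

V = 4Q/(πD²) = 1.915 m/s; V²/2g = 0.1870 m
Re = 2.30×10^5, ε/D = 0.00179 → f = 0.02352 (Haaland)
Major: h_f = f(L/D)·V²/2g = 0.02352·12458·0.1870 = 54.79 m
Minor: ΣK = 1.69; h_m = ΣK·V²/2g = 0.3160 m
Total H_L = 54.79 + 0.3160 = 55.11 m

H_L ≈ 55.1 m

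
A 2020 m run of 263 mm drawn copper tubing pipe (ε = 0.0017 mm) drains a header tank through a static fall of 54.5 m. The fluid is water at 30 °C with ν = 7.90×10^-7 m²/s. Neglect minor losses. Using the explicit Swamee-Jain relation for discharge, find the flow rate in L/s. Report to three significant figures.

Swamee-Jain (Type II): Q = -0.965·√(gD⁵h_f/L)·ln[ε/(3.7D) + √(3.17ν²L/(gD³h_f))]
√(gD⁵h_f/L) = √(9.81·0.263⁵·54.5/2020) = 0.01825
ε/(3.7D) = 1.75×10^-6; √(3.17ν²L/(gD³h_f)) = 2.03×10^-5
Q = -0.965·0.01825·ln(2.202×10^-5) = 0.1889 m³/s
Check: V = 3.48 m/s, Re = 1.16×10^6, f = 0.01150, h_f = 54.4 m ≈ 54.5 m ✓

Q ≈ 189 L/s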